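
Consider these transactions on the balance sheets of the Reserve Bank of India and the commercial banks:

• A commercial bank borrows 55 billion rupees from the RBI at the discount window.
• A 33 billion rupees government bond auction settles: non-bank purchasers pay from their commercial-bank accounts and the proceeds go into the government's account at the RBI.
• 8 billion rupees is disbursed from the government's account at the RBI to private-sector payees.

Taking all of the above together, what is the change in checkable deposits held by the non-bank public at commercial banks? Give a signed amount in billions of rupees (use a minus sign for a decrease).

-25 billion

Discount-window loan 55 billion rupees: the counterparty is a bank, so public deposits are unchanged → 0.
Government account inflow 33 billion rupees: non-bank counterparties' bank balances fall → −33B.
Government spending 8 billion rupees: non-bank counterparties' bank balances rise → +8B.
Net: 0 − 33 + 8 = -25 billion.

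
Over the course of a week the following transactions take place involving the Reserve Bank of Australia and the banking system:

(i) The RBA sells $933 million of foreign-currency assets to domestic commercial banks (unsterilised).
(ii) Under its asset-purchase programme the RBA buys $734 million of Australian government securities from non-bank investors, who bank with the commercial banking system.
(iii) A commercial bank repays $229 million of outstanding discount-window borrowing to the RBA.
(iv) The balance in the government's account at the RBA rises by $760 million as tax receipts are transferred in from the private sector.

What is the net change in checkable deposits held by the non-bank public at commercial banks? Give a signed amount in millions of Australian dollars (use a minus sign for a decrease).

FX sale $933 million: the counterparty is a bank, so public deposits are unchanged → 0.
Asset purchase (from non-banks) $734 million: non-bank counterparties' bank balances rise → +$734M.
Discount-window repayment $229 million: the counterparty is a bank, so public deposits are unchanged → 0.
Government account inflow $760 million: non-bank counterparties' bank balances fall → −$760M.
Net: 0 + 734 + 0 − 760 = -$26 million.

-$26 million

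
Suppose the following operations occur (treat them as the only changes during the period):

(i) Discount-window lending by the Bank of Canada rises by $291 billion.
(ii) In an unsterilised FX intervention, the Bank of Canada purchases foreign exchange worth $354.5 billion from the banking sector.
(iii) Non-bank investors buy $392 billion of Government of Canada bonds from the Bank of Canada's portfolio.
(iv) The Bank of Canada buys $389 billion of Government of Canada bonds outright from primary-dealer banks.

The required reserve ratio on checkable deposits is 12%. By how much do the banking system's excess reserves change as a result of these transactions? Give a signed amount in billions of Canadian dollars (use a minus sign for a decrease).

+$689.54 billion

Discount-window loan $291 billion: reserves +$291B, deposits 0.
FX purchase $354.5 billion: reserves +$354.5B, deposits 0.
Asset sale (to non-banks) $392 billion: reserves −$392B, deposits −$392B.
OMO purchase (from banks) $389 billion: reserves +$389B, deposits 0.
Totals: Δreserves = +$642.5B, Δdeposits = −$392B.
Δrequired reserves = 12% × −$392B = −$47.04B.
Δexcess reserves = Δreserves − Δrequired = +$642.5B − (−$47.04B) = +$689.54 billion.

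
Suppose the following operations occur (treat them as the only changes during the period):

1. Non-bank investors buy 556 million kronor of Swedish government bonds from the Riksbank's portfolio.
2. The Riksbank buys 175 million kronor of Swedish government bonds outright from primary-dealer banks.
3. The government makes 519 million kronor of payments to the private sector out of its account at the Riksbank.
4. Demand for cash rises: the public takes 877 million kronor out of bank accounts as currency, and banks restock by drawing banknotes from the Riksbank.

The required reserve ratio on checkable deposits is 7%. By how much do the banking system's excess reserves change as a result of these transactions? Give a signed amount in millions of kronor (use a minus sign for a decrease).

Asset sale (to non-banks) 556 million kronor: reserves −556M, deposits −556M.
OMO purchase (from banks) 175 million kronor: reserves +175M, deposits 0.
Government spending 519 million kronor: reserves +519M, deposits +519M.
Currency withdrawal 877 million kronor: reserves −877M, deposits −877M.
Totals: Δreserves = −739M, Δdeposits = −914M.
Δrequired reserves = 7% × −914M = −63.98M.
Δexcess reserves = Δreserves − Δrequired = −739M − (−63.98M) = -675.02 million.

-675.02 million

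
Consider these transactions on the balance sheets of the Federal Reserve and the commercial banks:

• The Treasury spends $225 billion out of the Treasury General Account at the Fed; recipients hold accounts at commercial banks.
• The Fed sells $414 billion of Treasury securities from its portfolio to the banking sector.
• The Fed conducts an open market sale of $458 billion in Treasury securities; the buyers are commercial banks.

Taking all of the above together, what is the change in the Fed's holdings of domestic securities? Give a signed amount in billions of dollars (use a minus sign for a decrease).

Government spending $225 billion: the Fed's securities portfolio is untouched → 0.
OMO sale (to banks) $414 billion: securities removed from the Fed's portfolio → −$414B.
OMO sale (to banks) $458 billion: securities removed from the Fed's portfolio → −$458B.
Net: 0 − 414 − 458 = -$872 billion.

-$872 billion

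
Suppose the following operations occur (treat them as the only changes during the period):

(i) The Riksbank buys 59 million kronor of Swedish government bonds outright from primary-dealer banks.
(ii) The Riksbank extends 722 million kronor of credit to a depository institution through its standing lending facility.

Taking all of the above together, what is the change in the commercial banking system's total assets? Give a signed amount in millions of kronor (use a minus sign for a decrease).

OMO purchase (from banks) 59 million kronor: just an asset swap on bank balance sheets → 0.
Discount-window loan 722 million kronor: bank balance sheets expand → +722M.
Net: 0 + 722 = +722 million.

+722 million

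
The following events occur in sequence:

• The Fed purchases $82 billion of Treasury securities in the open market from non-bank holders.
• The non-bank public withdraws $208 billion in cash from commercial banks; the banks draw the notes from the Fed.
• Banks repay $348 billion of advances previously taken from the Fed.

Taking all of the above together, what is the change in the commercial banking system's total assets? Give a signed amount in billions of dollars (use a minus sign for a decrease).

Asset purchase (from non-banks) $82 billion: bank balance sheets expand → +$82B.
Currency withdrawal $208 billion: bank balance sheets shrink → −$208B.
Discount-window repayment $348 billion: bank balance sheets shrink → −$348B.
Net: 82 − 208 − 348 = -$474 billion.

-$474 billion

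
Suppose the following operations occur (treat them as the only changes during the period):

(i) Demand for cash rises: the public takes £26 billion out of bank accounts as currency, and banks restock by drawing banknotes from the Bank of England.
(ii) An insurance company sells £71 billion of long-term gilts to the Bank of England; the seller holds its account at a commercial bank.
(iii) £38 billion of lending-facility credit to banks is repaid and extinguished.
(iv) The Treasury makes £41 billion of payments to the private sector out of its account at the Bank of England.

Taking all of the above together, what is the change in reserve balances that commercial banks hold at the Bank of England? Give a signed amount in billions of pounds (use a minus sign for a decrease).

+£48 billion

Bank of England balance sheet:
  Assets:      Securities +£71B, Loans to banks −£38B
  Liabilities: Bank reserves +£48B, Currency in circulation +£26B, Government deposits −£41B
Commercial banking system:
  Assets:      Reserves at CB +£48B
  Liabilities: Checkable deposits +£86B, Borrowings from CB −£38B
So the change in reserve balances that commercial banks hold at the Bank of England is +£48 billion.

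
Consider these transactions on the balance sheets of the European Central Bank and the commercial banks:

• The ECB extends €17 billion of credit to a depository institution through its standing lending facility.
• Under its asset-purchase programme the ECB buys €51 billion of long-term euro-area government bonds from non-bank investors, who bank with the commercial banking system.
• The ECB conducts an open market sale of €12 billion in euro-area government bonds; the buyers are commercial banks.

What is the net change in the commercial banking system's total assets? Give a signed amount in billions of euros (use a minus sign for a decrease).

ECB balance sheet:
  Assets:      Securities +€39B, Loans to banks +€17B
  Liabilities: Bank reserves +€56B
Commercial banking system:
  Assets:      Reserves at CB +€56B, Securities +€12B
  Liabilities: Checkable deposits +€51B, Borrowings from CB +€17B
Change in total bank assets = +€68 billion.

+€68 billion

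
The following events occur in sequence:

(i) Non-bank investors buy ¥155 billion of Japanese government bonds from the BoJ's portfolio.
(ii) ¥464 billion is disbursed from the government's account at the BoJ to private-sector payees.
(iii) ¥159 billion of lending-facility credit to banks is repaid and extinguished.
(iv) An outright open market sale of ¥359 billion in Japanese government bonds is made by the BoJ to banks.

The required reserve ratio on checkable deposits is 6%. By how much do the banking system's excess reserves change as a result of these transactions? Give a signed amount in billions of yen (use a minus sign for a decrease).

Asset sale (to non-banks) ¥155 billion: reserves −¥155B, deposits −¥155B.
Government spending ¥464 billion: reserves +¥464B, deposits +¥464B.
Discount-window repayment ¥159 billion: reserves −¥159B, deposits 0.
OMO sale (to banks) ¥359 billion: reserves −¥359B, deposits 0.
Totals: Δreserves = −¥209B, Δdeposits = +¥309B.
Δrequired reserves = 6% × +¥309B = +¥18.54B.
Δexcess reserves = Δreserves − Δrequired = −¥209B − (+¥18.54B) = -¥227.54 billion.

-¥227.54 billion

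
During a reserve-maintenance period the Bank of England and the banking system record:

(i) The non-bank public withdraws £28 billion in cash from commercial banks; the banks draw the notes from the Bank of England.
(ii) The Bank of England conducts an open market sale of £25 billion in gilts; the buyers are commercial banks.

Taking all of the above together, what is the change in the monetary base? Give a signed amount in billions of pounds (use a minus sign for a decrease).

-£25 billion

Currency withdrawal £28 billion: just a shift between currency and reserves — both are base money → 0.
OMO sale (to banks) £25 billion: Bank of England balance sheet contracts → −£25B.
Net: 0 − 25 = -£25 billion.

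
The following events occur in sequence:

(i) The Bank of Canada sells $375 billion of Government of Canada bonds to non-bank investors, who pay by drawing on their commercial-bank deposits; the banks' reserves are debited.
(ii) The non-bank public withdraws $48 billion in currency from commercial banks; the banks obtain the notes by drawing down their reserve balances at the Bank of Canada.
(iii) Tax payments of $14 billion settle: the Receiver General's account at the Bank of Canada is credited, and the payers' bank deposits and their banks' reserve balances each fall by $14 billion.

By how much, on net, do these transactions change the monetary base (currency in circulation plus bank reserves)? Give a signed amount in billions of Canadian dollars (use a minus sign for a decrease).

-$389 billion

Bank of Canada balance sheet:
  Assets:      Securities −$375B
  Liabilities: Bank reserves −$437B, Currency in circulation +$48B, Government deposits +$14B
Monetary base = currency + reserves: +$48B + (−$437B) = -$389 billion.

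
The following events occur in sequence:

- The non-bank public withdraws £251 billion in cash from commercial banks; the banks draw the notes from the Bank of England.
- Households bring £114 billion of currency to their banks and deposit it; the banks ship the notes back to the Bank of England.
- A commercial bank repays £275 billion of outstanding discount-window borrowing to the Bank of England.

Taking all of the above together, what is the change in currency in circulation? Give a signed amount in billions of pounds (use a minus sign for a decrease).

+£137 billion

Currency withdrawal £251 billion: notes leave the central bank → +£251B.
Currency deposit £114 billion: notes return to the central bank → −£114B.
Discount-window repayment £275 billion: no currency enters or leaves circulation → 0.
Net: 251 − 114 + 0 = +£137 billion.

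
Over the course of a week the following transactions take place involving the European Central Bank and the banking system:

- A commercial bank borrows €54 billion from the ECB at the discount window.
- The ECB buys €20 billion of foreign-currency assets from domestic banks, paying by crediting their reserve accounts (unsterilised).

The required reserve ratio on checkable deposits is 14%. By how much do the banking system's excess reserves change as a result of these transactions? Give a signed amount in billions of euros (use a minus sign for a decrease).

+€74 billion

Discount-window loan €54 billion: reserves +€54B, deposits 0.
FX purchase €20 billion: reserves +€20B, deposits 0.
Totals: Δreserves = +€74B, Δdeposits = 0.
Δrequired reserves = 14% × 0 = 0.
Δexcess reserves = Δreserves − Δrequired = +€74B − (0) = +€74 billion.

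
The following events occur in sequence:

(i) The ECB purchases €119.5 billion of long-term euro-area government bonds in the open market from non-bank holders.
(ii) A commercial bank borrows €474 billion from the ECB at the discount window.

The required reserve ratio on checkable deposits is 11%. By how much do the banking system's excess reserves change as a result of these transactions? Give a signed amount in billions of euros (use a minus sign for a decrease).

Asset purchase (from non-banks) €119.5 billion: reserves +€119.5B, deposits +€119.5B.
Discount-window loan €474 billion: reserves +€474B, deposits 0.
Totals: Δreserves = +€593.5B, Δdeposits = +€119.5B.
Δrequired reserves = 11% × +€119.5B = +€13.145B.
Δexcess reserves = Δreserves − Δrequired = +€593.5B − (+€13.145B) = +€580.355 billion.

+€580.355 billion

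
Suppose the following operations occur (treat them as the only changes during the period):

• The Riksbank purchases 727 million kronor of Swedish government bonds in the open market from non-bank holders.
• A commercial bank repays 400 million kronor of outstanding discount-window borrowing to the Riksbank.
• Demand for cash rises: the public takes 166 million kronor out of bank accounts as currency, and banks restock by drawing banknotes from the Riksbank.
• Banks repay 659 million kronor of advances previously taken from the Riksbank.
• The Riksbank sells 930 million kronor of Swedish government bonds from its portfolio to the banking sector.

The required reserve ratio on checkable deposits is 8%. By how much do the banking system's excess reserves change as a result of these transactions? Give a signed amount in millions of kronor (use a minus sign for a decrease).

Asset purchase (from non-banks) 727 million kronor: reserves +727M, deposits +727M.
Discount-window repayment 400 million kronor: reserves −400M, deposits 0.
Currency withdrawal 166 million kronor: reserves −166M, deposits −166M.
Discount-window repayment 659 million kronor: reserves −659M, deposits 0.
OMO sale (to banks) 930 million kronor: reserves −930M, deposits 0.
Totals: Δreserves = −1428M, Δdeposits = +561M.
Δrequired reserves = 8% × +561M = +44.88M.
Δexcess reserves = Δreserves − Δrequired = −1428M − (+44.88M) = -1472.88 million.

-1472.88 million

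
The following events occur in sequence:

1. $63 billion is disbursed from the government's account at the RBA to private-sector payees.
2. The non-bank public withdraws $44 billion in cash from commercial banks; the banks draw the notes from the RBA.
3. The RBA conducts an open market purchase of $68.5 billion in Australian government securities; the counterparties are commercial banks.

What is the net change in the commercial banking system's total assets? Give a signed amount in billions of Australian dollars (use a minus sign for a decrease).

Government spending $63 billion: bank balance sheets expand → +$63B.
Currency withdrawal $44 billion: bank balance sheets shrink → −$44B.
OMO purchase (from banks) $68.5 billion: just an asset swap on bank balance sheets → 0.
Net: 63 − 44 + 0 = +$19 billion.

+$19 billion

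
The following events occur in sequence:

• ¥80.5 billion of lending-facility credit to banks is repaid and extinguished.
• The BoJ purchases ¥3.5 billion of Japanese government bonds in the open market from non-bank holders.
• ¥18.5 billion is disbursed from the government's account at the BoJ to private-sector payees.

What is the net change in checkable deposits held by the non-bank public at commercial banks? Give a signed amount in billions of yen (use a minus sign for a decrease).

+¥22 billion

Discount-window repayment ¥80.5 billion: the counterparty is a bank, so public deposits are unchanged → 0.
Asset purchase (from non-banks) ¥3.5 billion: non-bank counterparties' bank balances rise → +¥3.5B.
Government spending ¥18.5 billion: non-bank counterparties' bank balances rise → +¥18.5B.
Net: 0 + 3.5 + 18.5 = +¥22 billion.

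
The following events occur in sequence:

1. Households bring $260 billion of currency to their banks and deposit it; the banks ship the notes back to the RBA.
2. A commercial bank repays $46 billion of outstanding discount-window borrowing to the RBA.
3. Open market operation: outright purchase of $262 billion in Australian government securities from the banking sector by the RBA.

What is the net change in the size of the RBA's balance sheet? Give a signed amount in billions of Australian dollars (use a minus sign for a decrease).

RBA balance sheet:
  Assets:      Securities +$262B, Loans to banks −$46B
  Liabilities: Bank reserves +$476B, Currency in circulation −$260B
Change in total RBA assets = +$216 billion.

+$216 billion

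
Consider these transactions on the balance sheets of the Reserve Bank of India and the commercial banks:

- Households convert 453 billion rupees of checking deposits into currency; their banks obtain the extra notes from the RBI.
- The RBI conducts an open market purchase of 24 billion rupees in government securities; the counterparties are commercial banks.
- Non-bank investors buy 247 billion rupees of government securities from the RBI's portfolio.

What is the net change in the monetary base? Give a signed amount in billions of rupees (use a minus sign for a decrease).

RBI balance sheet:
  Assets:      Securities −223B
  Liabilities: Bank reserves −676B, Currency in circulation +453B
Monetary base = currency + reserves: +453B + (−676B) = -223 billion.

-223 billion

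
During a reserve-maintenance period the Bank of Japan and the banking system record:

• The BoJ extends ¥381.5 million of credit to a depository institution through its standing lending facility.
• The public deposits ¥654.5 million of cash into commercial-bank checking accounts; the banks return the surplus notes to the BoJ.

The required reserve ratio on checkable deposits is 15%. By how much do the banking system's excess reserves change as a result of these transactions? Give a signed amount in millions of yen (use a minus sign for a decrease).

+¥937.825 million

Discount-window loan ¥381.5 million: reserves +¥381.5M, deposits 0.
Currency deposit ¥654.5 million: reserves +¥654.5M, deposits +¥654.5M.
Totals: Δreserves = +¥1036M, Δdeposits = +¥654.5M.
Δrequired reserves = 15% × +¥654.5M = +¥98.175M.
Δexcess reserves = Δreserves − Δrequired = +¥1036M − (+¥98.175M) = +¥937.825 million.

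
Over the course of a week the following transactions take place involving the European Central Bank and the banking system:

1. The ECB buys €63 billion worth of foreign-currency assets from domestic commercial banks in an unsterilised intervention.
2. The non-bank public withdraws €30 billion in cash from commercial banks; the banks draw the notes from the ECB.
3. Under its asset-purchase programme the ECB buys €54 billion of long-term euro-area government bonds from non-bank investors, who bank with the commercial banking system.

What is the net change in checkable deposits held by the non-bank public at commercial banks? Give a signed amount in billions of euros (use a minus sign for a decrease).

+€24 billion

ECB balance sheet:
  Assets:      Securities +€54B, Foreign assets +€63B
  Liabilities: Bank reserves +€87B, Currency in circulation +€30B
Commercial banking system:
  Assets:      Reserves at CB +€87B, Foreign assets −€63B
  Liabilities: Checkable deposits +€24B
So the change in checkable deposits held by the non-bank public at commercial banks is +€24 billion.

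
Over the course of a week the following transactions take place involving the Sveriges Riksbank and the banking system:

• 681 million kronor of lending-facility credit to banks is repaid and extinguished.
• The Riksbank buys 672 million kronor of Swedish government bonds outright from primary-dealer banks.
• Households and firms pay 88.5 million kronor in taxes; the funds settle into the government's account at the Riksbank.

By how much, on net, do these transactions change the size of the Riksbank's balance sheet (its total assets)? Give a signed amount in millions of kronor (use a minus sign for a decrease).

-9 million

Discount-window repayment 681 million kronor: a Riksbank asset is shed → −681M.
OMO purchase (from banks) 672 million kronor: a Riksbank asset is acquired → +672M.
Government account inflow 88.5 million kronor: only the composition of liabilities changes → 0.
Net: −681 + 672 + 0 = -9 million.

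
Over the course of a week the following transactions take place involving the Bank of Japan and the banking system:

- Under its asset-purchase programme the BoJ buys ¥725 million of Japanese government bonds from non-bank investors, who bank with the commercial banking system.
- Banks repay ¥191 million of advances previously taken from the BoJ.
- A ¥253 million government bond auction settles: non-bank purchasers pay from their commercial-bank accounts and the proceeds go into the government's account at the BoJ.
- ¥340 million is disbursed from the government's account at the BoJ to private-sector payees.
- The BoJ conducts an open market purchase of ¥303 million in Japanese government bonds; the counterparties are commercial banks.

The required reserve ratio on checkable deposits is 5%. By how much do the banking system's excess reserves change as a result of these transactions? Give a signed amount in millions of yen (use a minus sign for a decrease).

+¥883.4 million

Asset purchase (from non-banks) ¥725 million: reserves +¥725M, deposits +¥725M.
Discount-window repayment ¥191 million: reserves −¥191M, deposits 0.
Government account inflow ¥253 million: reserves −¥253M, deposits −¥253M.
Government spending ¥340 million: reserves +¥340M, deposits +¥340M.
OMO purchase (from banks) ¥303 million: reserves +¥303M, deposits 0.
Totals: Δreserves = +¥924M, Δdeposits = +¥812M.
Δrequired reserves = 5% × +¥812M = +¥40.6M.
Δexcess reserves = Δreserves − Δrequired = +¥924M − (+¥40.6M) = +¥883.4 million.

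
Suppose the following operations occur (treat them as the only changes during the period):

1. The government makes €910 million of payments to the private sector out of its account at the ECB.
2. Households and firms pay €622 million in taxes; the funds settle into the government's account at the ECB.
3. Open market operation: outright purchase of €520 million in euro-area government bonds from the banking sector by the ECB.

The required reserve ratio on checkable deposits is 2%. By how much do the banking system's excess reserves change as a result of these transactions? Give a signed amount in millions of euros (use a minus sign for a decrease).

+€802.24 million

Government spending €910 million: reserves +€910M, deposits +€910M.
Government account inflow €622 million: reserves −€622M, deposits −€622M.
OMO purchase (from banks) €520 million: reserves +€520M, deposits 0.
Totals: Δreserves = +€808M, Δdeposits = +€288M.
Δrequired reserves = 2% × +€288M = +€5.76M.
Δexcess reserves = Δreserves − Δrequired = +€808M − (+€5.76M) = +€802.24 million.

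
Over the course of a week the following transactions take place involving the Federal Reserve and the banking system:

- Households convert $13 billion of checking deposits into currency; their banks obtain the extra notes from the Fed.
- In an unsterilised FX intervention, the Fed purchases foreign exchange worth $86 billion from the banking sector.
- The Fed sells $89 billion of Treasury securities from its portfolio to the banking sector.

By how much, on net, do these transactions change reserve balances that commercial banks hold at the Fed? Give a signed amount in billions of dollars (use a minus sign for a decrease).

Currency withdrawal $13 billion: banks swap reserves for currency → −$13B.
FX purchase $86 billion: the Fed pays by crediting reserve accounts → +$86B.
OMO sale (to banks) $89 billion: the buying banks pay out of their reserve balances → −$89B.
Net: −13 + 86 − 89 = -$16 billion.

-$16 billion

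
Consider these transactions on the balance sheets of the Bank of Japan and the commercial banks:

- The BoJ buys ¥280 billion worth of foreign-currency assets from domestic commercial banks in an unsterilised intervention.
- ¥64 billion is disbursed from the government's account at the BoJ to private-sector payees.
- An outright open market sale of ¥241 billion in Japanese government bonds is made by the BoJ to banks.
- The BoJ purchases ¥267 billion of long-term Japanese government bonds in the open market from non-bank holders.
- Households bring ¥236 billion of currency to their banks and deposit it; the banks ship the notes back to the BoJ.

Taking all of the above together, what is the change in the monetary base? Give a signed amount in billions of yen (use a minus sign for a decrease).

FX purchase ¥280 billion: BoJ balance sheet expands → +¥280B.
Government spending ¥64 billion: a non-base liability converts back to reserves → +¥64B.
OMO sale (to banks) ¥241 billion: BoJ balance sheet contracts → −¥241B.
Asset purchase (from non-banks) ¥267 billion: BoJ balance sheet expands → +¥267B.
Currency deposit ¥236 billion: just a shift between currency and reserves — both are base money → 0.
Net: 280 + 64 − 241 + 267 + 0 = +¥370 billion.

+¥370 billion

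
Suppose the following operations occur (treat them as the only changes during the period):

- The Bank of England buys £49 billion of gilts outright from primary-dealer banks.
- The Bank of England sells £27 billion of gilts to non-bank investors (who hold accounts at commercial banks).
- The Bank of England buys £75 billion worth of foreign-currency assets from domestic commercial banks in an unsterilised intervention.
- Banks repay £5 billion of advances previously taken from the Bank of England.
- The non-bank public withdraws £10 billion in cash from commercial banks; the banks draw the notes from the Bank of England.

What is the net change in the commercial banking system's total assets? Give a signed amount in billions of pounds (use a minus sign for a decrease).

-£42 billion

OMO purchase (from banks) £49 billion: just an asset swap on bank balance sheets → 0.
Asset sale (to non-banks) £27 billion: bank balance sheets shrink → −£27B.
FX purchase £75 billion: just an asset swap on bank balance sheets → 0.
Discount-window repayment £5 billion: bank balance sheets shrink → −£5B.
Currency withdrawal £10 billion: bank balance sheets shrink → −£10B.
Net: 0 − 27 + 0 − 5 − 10 = -£42 billion.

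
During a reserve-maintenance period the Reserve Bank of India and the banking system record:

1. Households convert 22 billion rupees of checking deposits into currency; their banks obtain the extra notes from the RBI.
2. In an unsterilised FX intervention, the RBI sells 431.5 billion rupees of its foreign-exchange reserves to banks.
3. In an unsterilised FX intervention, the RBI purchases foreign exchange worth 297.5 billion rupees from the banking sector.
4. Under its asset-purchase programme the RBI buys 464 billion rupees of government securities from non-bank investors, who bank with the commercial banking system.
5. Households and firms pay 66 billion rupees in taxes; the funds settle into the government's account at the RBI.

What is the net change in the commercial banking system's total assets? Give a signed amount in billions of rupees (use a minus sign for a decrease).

RBI balance sheet:
  Assets:      Securities +464B, Foreign assets −134B
  Liabilities: Bank reserves +242B, Currency in circulation +22B, Government deposits +66B
Commercial banking system:
  Assets:      Reserves at CB +242B, Foreign assets +134B
  Liabilities: Checkable deposits +376B
Change in total bank assets = +376 billion.

+376 billion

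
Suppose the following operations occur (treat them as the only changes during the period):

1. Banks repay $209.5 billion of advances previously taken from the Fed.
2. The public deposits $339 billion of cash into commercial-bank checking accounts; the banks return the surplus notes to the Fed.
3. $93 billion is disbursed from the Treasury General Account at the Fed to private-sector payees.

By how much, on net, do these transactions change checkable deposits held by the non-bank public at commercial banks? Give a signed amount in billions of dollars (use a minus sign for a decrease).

Fed balance sheet:
  Assets:      Loans to banks −$209.5B
  Liabilities: Bank reserves +$222.5B, Currency in circulation −$339B, Government deposits −$93B
Commercial banking system:
  Assets:      Reserves at CB +$222.5B
  Liabilities: Checkable deposits +$432B, Borrowings from CB −$209.5B
So the change in checkable deposits held by the non-bank public at commercial banks is +$432 billion.

+$432 billion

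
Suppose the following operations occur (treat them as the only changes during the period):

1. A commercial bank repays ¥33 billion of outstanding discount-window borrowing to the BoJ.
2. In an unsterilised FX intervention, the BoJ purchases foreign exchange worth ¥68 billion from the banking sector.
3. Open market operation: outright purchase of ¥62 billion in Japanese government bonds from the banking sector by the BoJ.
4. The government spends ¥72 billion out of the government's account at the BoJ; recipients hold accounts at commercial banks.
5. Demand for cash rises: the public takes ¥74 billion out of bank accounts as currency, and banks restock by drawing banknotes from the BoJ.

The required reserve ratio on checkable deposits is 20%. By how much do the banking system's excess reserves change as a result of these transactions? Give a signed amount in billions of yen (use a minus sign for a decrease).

+¥95.4 billion

Discount-window repayment ¥33 billion: reserves −¥33B, deposits 0.
FX purchase ¥68 billion: reserves +¥68B, deposits 0.
OMO purchase (from banks) ¥62 billion: reserves +¥62B, deposits 0.
Government spending ¥72 billion: reserves +¥72B, deposits +¥72B.
Currency withdrawal ¥74 billion: reserves −¥74B, deposits −¥74B.
Totals: Δreserves = +¥95B, Δdeposits = −¥2B.
Δrequired reserves = 20% × −¥2B = −¥0.4B.
Δexcess reserves = Δreserves − Δrequired = +¥95B − (−¥0.4B) = +¥95.4 billion.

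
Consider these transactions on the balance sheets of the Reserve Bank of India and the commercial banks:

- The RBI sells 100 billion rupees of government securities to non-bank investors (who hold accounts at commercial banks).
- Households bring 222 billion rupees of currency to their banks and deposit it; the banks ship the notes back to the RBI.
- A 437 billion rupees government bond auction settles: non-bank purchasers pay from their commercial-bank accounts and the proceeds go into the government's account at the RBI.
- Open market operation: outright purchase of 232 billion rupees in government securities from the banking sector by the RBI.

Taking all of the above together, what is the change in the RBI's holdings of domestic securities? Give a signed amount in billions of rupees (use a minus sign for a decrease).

Asset sale (to non-banks) 100 billion rupees: securities removed from the RBI's portfolio → −100B.
Currency deposit 222 billion rupees: the RBI's securities portfolio is untouched → 0.
Government account inflow 437 billion rupees: the RBI's securities portfolio is untouched → 0.
OMO purchase (from banks) 232 billion rupees: securities added to the RBI's portfolio → +232B.
Net: −100 + 0 + 0 + 232 = +132 billion.

+132 billion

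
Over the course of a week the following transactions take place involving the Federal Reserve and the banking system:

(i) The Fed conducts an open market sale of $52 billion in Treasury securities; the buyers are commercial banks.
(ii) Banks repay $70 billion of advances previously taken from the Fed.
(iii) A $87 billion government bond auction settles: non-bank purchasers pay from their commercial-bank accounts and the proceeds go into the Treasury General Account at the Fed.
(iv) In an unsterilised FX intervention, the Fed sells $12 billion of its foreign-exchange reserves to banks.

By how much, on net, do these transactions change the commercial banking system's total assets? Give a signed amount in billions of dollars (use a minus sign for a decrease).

-$157 billion

Fed balance sheet:
  Assets:      Securities −$52B, Loans to banks −$70B, Foreign assets −$12B
  Liabilities: Bank reserves −$221B, Government deposits +$87B
Commercial banking system:
  Assets:      Reserves at CB −$221B, Securities +$52B, Foreign assets +$12B
  Liabilities: Checkable deposits −$87B, Borrowings from CB −$70B
Change in total bank assets = -$157 billion.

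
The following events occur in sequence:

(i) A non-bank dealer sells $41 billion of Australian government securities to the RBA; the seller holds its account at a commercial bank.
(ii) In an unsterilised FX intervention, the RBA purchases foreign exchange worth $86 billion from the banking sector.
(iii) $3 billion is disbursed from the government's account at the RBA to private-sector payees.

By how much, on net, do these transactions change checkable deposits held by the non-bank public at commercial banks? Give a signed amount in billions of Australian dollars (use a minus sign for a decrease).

+$44 billion

RBA balance sheet:
  Assets:      Securities +$41B, Foreign assets +$86B
  Liabilities: Bank reserves +$130B, Government deposits −$3B
Commercial banking system:
  Assets:      Reserves at CB +$130B, Foreign assets −$86B
  Liabilities: Checkable deposits +$44B
So the change in checkable deposits held by the non-bank public at commercial banks is +$44 billion.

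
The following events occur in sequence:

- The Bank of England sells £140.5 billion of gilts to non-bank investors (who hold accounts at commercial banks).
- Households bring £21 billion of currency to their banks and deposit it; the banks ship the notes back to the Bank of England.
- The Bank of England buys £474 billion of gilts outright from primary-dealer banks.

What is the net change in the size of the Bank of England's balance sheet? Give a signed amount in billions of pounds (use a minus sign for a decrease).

+£333.5 billion

Asset sale (to non-banks) £140.5 billion: a Bank of England asset is shed → −£140.5B.
Currency deposit £21 billion: only the composition of liabilities changes → 0.
OMO purchase (from banks) £474 billion: a Bank of England asset is acquired → +£474B.
Net: −140.5 + 0 + 474 = +£333.5 billion.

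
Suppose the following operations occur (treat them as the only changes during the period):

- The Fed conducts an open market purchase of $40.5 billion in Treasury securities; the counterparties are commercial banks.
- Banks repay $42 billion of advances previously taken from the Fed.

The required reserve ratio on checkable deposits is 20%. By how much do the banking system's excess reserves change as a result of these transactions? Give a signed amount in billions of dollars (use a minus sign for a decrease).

-$1.5 billion

OMO purchase (from banks) $40.5 billion: reserves +$40.5B, deposits 0.
Discount-window repayment $42 billion: reserves −$42B, deposits 0.
Totals: Δreserves = −$1.5B, Δdeposits = 0.
Δrequired reserves = 20% × 0 = 0.
Δexcess reserves = Δreserves − Δrequired = −$1.5B − (0) = -$1.5 billion.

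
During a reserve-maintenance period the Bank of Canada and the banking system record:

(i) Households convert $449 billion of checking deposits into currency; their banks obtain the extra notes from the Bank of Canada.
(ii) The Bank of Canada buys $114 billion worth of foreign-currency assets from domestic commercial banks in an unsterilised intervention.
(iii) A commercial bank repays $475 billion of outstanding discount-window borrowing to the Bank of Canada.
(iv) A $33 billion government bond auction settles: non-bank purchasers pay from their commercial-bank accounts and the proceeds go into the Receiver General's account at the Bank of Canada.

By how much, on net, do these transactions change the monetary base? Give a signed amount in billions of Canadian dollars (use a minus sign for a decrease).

Bank of Canada balance sheet:
  Assets:      Loans to banks −$475B, Foreign assets +$114B
  Liabilities: Bank reserves −$843B, Currency in circulation +$449B, Government deposits +$33B
Monetary base = currency + reserves: +$449B + (−$843B) = -$394 billion.

-$394 billion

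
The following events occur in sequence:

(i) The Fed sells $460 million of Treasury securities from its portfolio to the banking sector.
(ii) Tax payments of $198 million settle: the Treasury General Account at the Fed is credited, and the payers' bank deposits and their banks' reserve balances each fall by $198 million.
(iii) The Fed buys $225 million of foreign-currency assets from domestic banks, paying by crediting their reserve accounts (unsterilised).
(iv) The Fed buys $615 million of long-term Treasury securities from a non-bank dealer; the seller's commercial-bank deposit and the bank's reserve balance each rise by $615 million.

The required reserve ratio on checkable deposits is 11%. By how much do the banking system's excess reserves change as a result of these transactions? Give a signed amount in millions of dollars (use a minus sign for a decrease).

OMO sale (to banks) $460 million: reserves −$460M, deposits 0.
Government account inflow $198 million: reserves −$198M, deposits −$198M.
FX purchase $225 million: reserves +$225M, deposits 0.
Asset purchase (from non-banks) $615 million: reserves +$615M, deposits +$615M.
Totals: Δreserves = +$182M, Δdeposits = +$417M.
Δrequired reserves = 11% × +$417M = +$45.87M.
Δexcess reserves = Δreserves − Δrequired = +$182M − (+$45.87M) = +$136.13 million.

+$136.13 million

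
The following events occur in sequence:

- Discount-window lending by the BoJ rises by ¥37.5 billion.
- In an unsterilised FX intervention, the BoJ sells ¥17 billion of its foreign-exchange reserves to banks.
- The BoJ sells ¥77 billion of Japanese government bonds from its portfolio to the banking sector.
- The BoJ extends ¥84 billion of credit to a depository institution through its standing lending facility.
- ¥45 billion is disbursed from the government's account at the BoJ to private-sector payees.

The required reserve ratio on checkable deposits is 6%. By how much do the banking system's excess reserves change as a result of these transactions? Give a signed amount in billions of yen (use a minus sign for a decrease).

+¥69.8 billion

Discount-window loan ¥37.5 billion: reserves +¥37.5B, deposits 0.
FX sale ¥17 billion: reserves −¥17B, deposits 0.
OMO sale (to banks) ¥77 billion: reserves −¥77B, deposits 0.
Discount-window loan ¥84 billion: reserves +¥84B, deposits 0.
Government spending ¥45 billion: reserves +¥45B, deposits +¥45B.
Totals: Δreserves = +¥72.5B, Δdeposits = +¥45B.
Δrequired reserves = 6% × +¥45B = +¥2.7B.
Δexcess reserves = Δreserves − Δrequired = +¥72.5B − (+¥2.7B) = +¥69.8 billion.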